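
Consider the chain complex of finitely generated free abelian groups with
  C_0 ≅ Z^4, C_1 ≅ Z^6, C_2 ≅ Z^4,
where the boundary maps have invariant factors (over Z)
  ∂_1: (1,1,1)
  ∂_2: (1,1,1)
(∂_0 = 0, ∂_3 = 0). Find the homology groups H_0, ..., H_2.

H_0: b_0 = 4 − 0 − 3 = 1; torsion from ∂_1 factors > 1: none. So H_0 = Z.
H_1: b_1 = 6 − 3 − 3 = 0; torsion from ∂_2 factors > 1: none. So H_1 = 0.
H_2: b_2 = 4 − 3 − 0 = 1; torsion from ∂_3 factors > 1: none. So H_2 = Z.

H_0 = Z,  H_1 = 0,  H_2 = Z.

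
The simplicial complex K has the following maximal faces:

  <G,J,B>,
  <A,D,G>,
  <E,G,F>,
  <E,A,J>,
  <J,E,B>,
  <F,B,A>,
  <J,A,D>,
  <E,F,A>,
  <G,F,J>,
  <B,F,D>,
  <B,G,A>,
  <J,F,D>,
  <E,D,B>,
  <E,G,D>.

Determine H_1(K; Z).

Order the vertices as A < B < D < E < F < G < J. Listing each simplex with vertices in this order, K has dimension 2 with simplices:

  0-simplices (7): A, B, D, E, F, G, J
  1-simplices (21): AB, AD, AE, AF, AG, AJ, BD, BE, BF, BG, BJ, DE, DF, DG, DJ, EF, EG, EJ, FG, FJ, GJ
  2-simplices (14): ABF, ABG, ADG, ADJ, AEF, AEJ, BDE, BDF, BEJ, BGJ, DEG, DFJ, EFG, FGJ

giving chain groups C_0 ≅ Z^7, C_1 ≅ Z^21, C_2 ≅ Z^14.

∂_1: C_1 → C_0 sends each edge [p,q] (with p < q) to q − p.
As a 7×21 matrix over Z this has rank 6, with invariant factors (1,1,1,1,1,1).

Boundary ∂_2: C_2 → C_1 acts by ∂[p,q,r] = [q,r] − [p,r] + [p,q]. For instance
  ∂BDF = DF − BF + BD,
  ∂AEJ = EJ − AJ + AE.
This gives a 21×14 integer matrix of rank 13; reducing to Smith normal form yields diagonal entries (1,1,1,1,1,1,1,1,1,1,1,1,1).

Computing H_k = (kernel of ∂_k) / (image of ∂_{k+1}):

  H_1: rank ker ∂_1 − rank ∂_2 = (21 − 6) − 13 = 2, and the invariant factors of ∂_2 are all 1, so H_1 ≅ Z^2.

H_1 = Z^2.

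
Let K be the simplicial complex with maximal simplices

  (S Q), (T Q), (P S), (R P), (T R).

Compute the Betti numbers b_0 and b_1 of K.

We work with the vertex ordering P < Q < R < S < T. The simplices of K, each written with vertices in increasing order, are:

  0-simplices (5): P, Q, R, S, T
  1-simplices (5): PR, PS, QS, QT, RT

giving chain groups C_0 ≅ Z^5, C_1 ≅ Z^5.

Boundary ∂_1: C_1 → C_0 sends each edge [p,q] (with p < q) to q − p. For instance
  ∂QT = T − Q.
The 5×5 boundary matrix has rank 4 and Smith normal form diag(1,1,1,1).

Now H_k = ker ∂_k / im ∂_{k+1}, so:

  H_0: rank C_0 − rank ∂_1 = 5 − 4 = 1, and the invariant factors of ∂_1 are all 1, so H_0 = Z.
  H_1: rank ker ∂_1 − rank ∂_2 = (5 − 4) − 0 = 1, and there is no ∂_2, so H_1 = Z.

(K is a triangulation of the circle S^1.)

Hence the Betti numbers are b_0 = 1, b_1 = 1.

b_0 = 1, b_1 = 1.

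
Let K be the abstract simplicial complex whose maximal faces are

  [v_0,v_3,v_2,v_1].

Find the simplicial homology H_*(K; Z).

Order the vertices as v_0 < v_1 < v_2 < v_3. Listing each simplex with vertices in this order, K has dimension 3 with simplices:

  0-simplices (4): [v_0], [v_1], [v_2], [v_3]
  1-simplices (6): [v_0,v_1], [v_0,v_2], [v_0,v_3], [v_1,v_2], [v_1,v_3], [v_2,v_3]
  2-simplices (4): [v_0,v_1,v_2], [v_0,v_1,v_3], [v_0,v_2,v_3], [v_1,v_2,v_3]
  3-simplices (1): [v_0,v_1,v_2,v_3]

Hence C_0 ≅ Z^4, C_1 ≅ Z^6, C_2 ≅ Z^4, C_3 ≅ Z^1.

Boundary ∂_1: C_1 → C_0 maps an edge to its endpoints' difference, ∂[p,q] = q − p. For instance
  ∂[v_1,v_2] = [v_2] − [v_1].
This gives a 4×6 integer matrix of rank 3; reducing to Smith normal form yields diagonal entries (1,1,1).

The boundary map ∂_2: C_2 → C_1 acts by ∂[p,q,r] = [q,r] − [p,r] + [p,q]. For instance
  ∂[v_1,v_2,v_3] = [v_2,v_3] − [v_1,v_3] + [v_1,v_2],
  ∂[v_0,v_2,v_3] = [v_2,v_3] − [v_0,v_3] + [v_0,v_2].
The resulting 6×4 matrix has rank 3, and its Smith normal form has invariant factors (1,1,1).

The boundary map ∂_3: C_3 → C_2 sends each 3-simplex σ to the alternating sum Σ_i (−1)^i (σ with its i-th vertex removed). For instance
  ∂[v_0,v_1,v_2,v_3] = [v_1,v_2,v_3] − [v_0,v_2,v_3] + [v_0,v_1,v_3] − [v_0,v_1,v_2].
The resulting 4×1 matrix has rank 1, and its Smith normal form has invariant factors (1).

Computing H_k = (kernel of ∂_k) / (image of ∂_{k+1}):

  H_0: rank C_0 − rank ∂_1 = 4 − 3 = 1, and the invariant factors of ∂_1 are all 1, so H_0 ≅ Z.
  H_1: rank ker ∂_1 − rank ∂_2 = (6 − 3) − 3 = 0, and the invariant factors of ∂_2 are all 1, so H_1 ≅ 0.
  H_2: rank ker ∂_2 − rank ∂_3 = (4 − 3) − 1 = 0, and the invariant factors of ∂_3 are all 1, so H_2 ≅ 0.
  H_3: rank ker ∂_3 − rank ∂_4 = (1 − 1) − 0 = 0, and there is no ∂_4, so H_3 ≅ 0.

(K is a triangulation of the 3-simplex.)

H_0 = Z,  H_1 = 0,  H_2 = 0,  H_3 = 0.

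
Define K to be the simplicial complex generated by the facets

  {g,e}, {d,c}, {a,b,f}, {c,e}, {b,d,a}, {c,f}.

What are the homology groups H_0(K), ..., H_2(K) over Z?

Fix the vertex order a < b < c < d < e < f < g and write every simplex with vertices in increasing order. Then dim K = 2 and the simplices of K are:

  0-simplices (7): a, b, c, d, e, f, g
  1-simplices (9): ab, ad, af, bd, bf, cd, ce, cf, eg
  2-simplices (2): abd, abf

giving chain groups C_0 ≅ Z^7, C_1 ≅ Z^9, C_2 ≅ Z^2.

Boundary ∂_1: C_1 → C_0 is given by ∂[p,q] = [q] − [p]. For instance
  ∂eg = g − e.
As a 7×9 matrix over Z this has rank 6, with invariant factors (1,1,1,1,1,1).

The boundary map ∂_2: C_2 → C_1 acts by ∂[p,q,r] = [q,r] − [p,r] + [p,q]. For instance
  ∂abd = bd − ad + ab,
  ∂abf = bf − af + ab.
The resulting 9×2 matrix has rank 2, and its Smith normal form has invariant factors (1,1).

From H_k ≅ ker(∂_k) / im(∂_{k+1}) we obtain:

  H_0: rank C_0 − rank ∂_1 = 7 − 6 = 1, and the invariant factors of ∂_1 are all 1, so H_0 = Z.
  H_1: rank ker ∂_1 − rank ∂_2 = (9 − 6) − 2 = 1, and the invariant factors of ∂_2 are all 1, so H_1 = Z.
  H_2: rank ker ∂_2 − rank ∂_3 = (2 − 2) − 0 = 0, and there is no ∂_3, so H_2 = 0.

H_0 = Z,  H_1 = Z,  H_2 = 0.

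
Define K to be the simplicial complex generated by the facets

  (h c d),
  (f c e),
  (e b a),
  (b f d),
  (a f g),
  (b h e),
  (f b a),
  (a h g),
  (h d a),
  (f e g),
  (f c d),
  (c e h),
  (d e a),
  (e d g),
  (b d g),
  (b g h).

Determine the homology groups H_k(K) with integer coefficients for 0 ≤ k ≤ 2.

Take the total order a < b < c < d < e < f < g < h on the vertex set. Then K (dimension 2) consists of the simplices:

  0-simplices (8): a, b, c, d, e, f, g, h
  1-simplices (24): ab, ad, ae, af, ag, ah, bd, be, bf, bg, bh, cd, ce, cf, ch, de, df, dg, dh, ef, eg, eh, fg, gh
  2-simplices (16): abe, abf, ade, adh, afg, agh, bdf, bdg, beh, bgh, cdf, cdh, cef, ceh, deg, efg

Hence C_0 ≅ Z^8, C_1 ≅ Z^24, C_2 ≅ Z^16.

∂_1: C_1 → C_0 maps an edge to its endpoints' difference, ∂[p,q] = q − p. For instance
  ∂ad = d − a.
The 8×24 boundary matrix has rank 7 and Smith normal form diag(1,1,1,1,1,1,1).

The boundary map ∂_2: C_2 → C_1 acts by ∂[p,q,r] = [q,r] − [p,r] + [p,q]. For instance
  ∂abf = bf − af + ab,
  ∂afg = fg − ag + af.
The resulting 24×16 matrix has rank 15, and its Smith normal form has invariant factors (1,1,1,1,1,1,1,1,1,1,1,1,1,1,1).

Now H_k = ker ∂_k / im ∂_{k+1}, so:

  H_0: rank C_0 − rank ∂_1 = 8 − 7 = 1, and the invariant factors of ∂_1 are all 1, so H_0 ≅ Z.
  H_1: rank ker ∂_1 − rank ∂_2 = (24 − 7) − 15 = 2, and the invariant factors of ∂_2 are all 1, so H_1 ≅ Z^2.
  H_2: rank ker ∂_2 − rank ∂_3 = (16 − 15) − 0 = 1, and there is no ∂_3, so H_2 ≅ Z.

H_0 = Z,  H_1 = Z^2,  H_2 = Z.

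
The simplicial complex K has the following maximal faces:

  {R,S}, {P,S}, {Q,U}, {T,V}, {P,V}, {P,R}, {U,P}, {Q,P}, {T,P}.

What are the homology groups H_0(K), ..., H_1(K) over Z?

Take the total order P < Q < R < S < T < U < V on the vertex set. Then K (dimension 1) consists of the simplices:

  0-simplices (7): P, Q, R, S, T, U, V
  1-simplices (9): PQ, PR, PS, PT, PU, PV, QU, RS, TV

Hence C_0 ≅ Z^7, C_1 ≅ Z^9.

Boundary ∂_1: C_1 → C_0 maps an edge to its endpoints' difference, ∂[p,q] = q − p.
This gives a 7×9 integer matrix of rank 6; reducing to Smith normal form yields diagonal entries (1,1,1,1,1,1).

Computing H_k = (kernel of ∂_k) / (image of ∂_{k+1}):

  H_0: rank C_0 − rank ∂_1 = 7 − 6 = 1, and the invariant factors of ∂_1 are all 1, so H_0 ≅ Z.
  H_1: rank ker ∂_1 − rank ∂_2 = (9 − 6) − 0 = 3, and there is no ∂_2, so H_1 ≅ Z^3.

As a check, the Euler characteristic is 7 − 9 = -2, which agrees with 1 − 3 = -2.

H_0 = Z,  H_1 = Z^3.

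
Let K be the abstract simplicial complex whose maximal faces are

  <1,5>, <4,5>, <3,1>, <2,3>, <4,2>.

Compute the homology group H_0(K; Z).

Order the vertices as 1 < 2 < 3 < 4 < 5. Listing each simplex with vertices in this order, K has dimension 1 with simplices:

  0-simplices (5): [1], [2], [3], [4], [5]
  1-simplices (5): [1,3], [1,5], [2,3], [2,4], [4,5]

so the chain groups are C_0 ≅ Z^5, C_1 ≅ Z^5.

The boundary map ∂_1: C_1 → C_0 maps an edge to its endpoints' difference, ∂[p,q] = q − p. For instance
  ∂[2,3] = [3] − [2].
As a 5×5 matrix over Z this has rank 4, with invariant factors (1,1,1,1).

Now H_k = ker ∂_k / im ∂_{k+1}, so:

  H_0: rank C_0 − rank ∂_1 = 5 − 4 = 1, and the invariant factors of ∂_1 are all 1, so H_0 = Z.

H_0 ≅ Z.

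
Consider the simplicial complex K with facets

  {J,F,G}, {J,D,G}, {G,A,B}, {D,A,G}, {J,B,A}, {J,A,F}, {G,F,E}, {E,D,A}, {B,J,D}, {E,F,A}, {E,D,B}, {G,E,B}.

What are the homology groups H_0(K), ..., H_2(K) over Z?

H_0 ≅ Z,  H_1 ≅ Z/2,  H_2 = 0.

K has 7 vertices, 18 edges, 12 triangles.
rank ∂_0 = 0, rank ∂_1 = 6 ⇒ b_0 = 7 − 0 − 6 = 1; all invariant factors of ∂_1 are 1 so no torsion. So H_0 ≅ Z.
rank ∂_1 = 6, rank ∂_2 = 12 ⇒ b_1 = 18 − 6 − 12 = 0; ∂_2 has invariant factor(s) [2] giving torsion. So H_1 ≅ Z/2.
rank ∂_2 = 12, rank ∂_3 = 0 ⇒ b_2 = 12 − 12 − 0 = 0. So H_2 ≅ 0.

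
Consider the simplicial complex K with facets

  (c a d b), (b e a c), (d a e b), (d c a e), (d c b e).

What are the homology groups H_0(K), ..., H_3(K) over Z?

Fix the vertex order a < b < c < d < e and write every simplex with vertices in increasing order. Then dim K = 3 and the simplices of K are:

  0-simplices (5): a, b, c, d, e
  1-simplices (10): ab, ac, ad, ae, bc, bd, be, cd, ce, de
  2-simplices (10): abc, abd, abe, acd, ace, ade, bcd, bce, bde, cde
  3-simplices (5): abcd, abce, abde, acde, bcde

giving chain groups C_0 ≅ Z^5, C_1 ≅ Z^10, C_2 ≅ Z^10, C_3 ≅ Z^5.

The boundary map ∂_1: C_1 → C_0 maps an edge to its endpoints' difference, ∂[p,q] = q − p. For instance
  ∂ad = d − a.
The 5×10 boundary matrix has rank 4 and Smith normal form diag(1,1,1,1).

∂_2: C_2 → C_1 sends each 2-simplex [p,q,r] to [q,r] − [p,r] + [p,q]. For instance
  ∂bde = de − be + bd,
  ∂acd = cd − ad + ac.
As a 10×10 matrix over Z this has rank 6, with invariant factors (1,1,1,1,1,1).

Boundary ∂_3: C_3 → C_2 sends each 3-simplex σ to the alternating sum Σ_i (−1)^i (σ with its i-th vertex removed). For instance
  ∂abde = bde − ade + abe − abd,
  ∂abce = bce − ace + abe − abc.
The resulting 10×5 matrix has rank 4, and its Smith normal form has invariant factors (1,1,1,1).

Computing H_k = (kernel of ∂_k) / (image of ∂_{k+1}):

  H_0: rank C_0 − rank ∂_1 = 5 − 4 = 1, and the invariant factors of ∂_1 are all 1, so H_0 = Z.
  H_1: rank ker ∂_1 − rank ∂_2 = (10 − 4) − 6 = 0, and the invariant factors of ∂_2 are all 1, so H_1 = 0.
  H_2: rank ker ∂_2 − rank ∂_3 = (10 − 6) − 4 = 0, and the invariant factors of ∂_3 are all 1, so H_2 = 0.
  H_3: rank ker ∂_3 − rank ∂_4 = (5 − 4) − 0 = 1, and there is no ∂_4, so H_3 = Z.

H_0 = Z,  H_1 = 0,  H_2 = 0,  H_3 = Z.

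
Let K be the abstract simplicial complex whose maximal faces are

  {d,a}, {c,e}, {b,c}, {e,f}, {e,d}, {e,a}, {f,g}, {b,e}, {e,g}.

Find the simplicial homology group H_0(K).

K has 7 vertices, 9 edges.
rank ∂_0 = 0, rank ∂_1 = 6 ⇒ b_0 = 7 − 0 − 6 = 1; all invariant factors of ∂_1 are 1 so no torsion. So H_0 = Z.

H_0 ≅ Z.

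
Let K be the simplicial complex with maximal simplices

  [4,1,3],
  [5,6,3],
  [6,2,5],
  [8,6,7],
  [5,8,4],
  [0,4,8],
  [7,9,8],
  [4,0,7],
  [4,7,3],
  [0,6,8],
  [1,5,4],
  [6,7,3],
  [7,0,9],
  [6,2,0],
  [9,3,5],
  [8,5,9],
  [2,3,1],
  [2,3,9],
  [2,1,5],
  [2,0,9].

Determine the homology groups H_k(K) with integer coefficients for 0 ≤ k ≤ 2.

H_0 ≅ Z,  H_1 ≅ Z ⊕ Z/2Z,  H_2 = 0.

Fix the vertex order 0 < 1 < 2 < 3 < 4 < 5 < 6 < 7 < 8 < 9 and write every simplex with vertices in increasing order. Then dim K = 2 and the simplices of K are:

  0-simplices (10): [0], [1], [2], [3], [4], [5], [6], [7], [8], [9]
  1-simplices (30): (30 of them)
  2-simplices (20): (20 of them)

Hence C_0 ≅ Z^10, C_1 ≅ Z^30, C_2 ≅ Z^20.

∂_1: C_1 → C_0 is given by ∂[p,q] = [q] − [p]. For instance
  ∂[6,8] = [8] − [6].
As a 10×30 matrix over Z this has rank 9, with invariant factors (1,1,1,1,1,1,1,1,1).

∂_2: C_2 → C_1 acts by ∂[p,q,r] = [q,r] − [p,r] + [p,q]. For instance
  ∂[1,2,3] = [2,3] − [1,3] + [1,2],
  ∂[3,4,7] = [4,7] − [3,7] + [3,4].
This gives a 30×20 integer matrix of rank 20; reducing to Smith normal form yields diagonal entries (1,1,1,1,1,1,1,1,1,1,1,1,1,1,1,1,1,1,1,2).

Now H_k = ker ∂_k / im ∂_{k+1}, so:

  H_0: rank C_0 − rank ∂_1 = 10 − 9 = 1, and the invariant factors of ∂_1 are all 1, so H_0 ≅ Z.
  H_1: rank ker ∂_1 − rank ∂_2 = (30 − 9) − 20 = 1, and ∂_2 has invariant factor 2 > 1, so H_1 ≅ Z ⊕ Z/2Z.
  H_2: rank ker ∂_2 − rank ∂_3 = (20 − 20) − 0 = 0, and there is no ∂_3, so H_2 ≅ 0.

As a check, the Euler characteristic is 10 − 30 + 20 = 0, which agrees with 1 − 1 + 0 = 0.
(K is a triangulation of the Klein bottle.)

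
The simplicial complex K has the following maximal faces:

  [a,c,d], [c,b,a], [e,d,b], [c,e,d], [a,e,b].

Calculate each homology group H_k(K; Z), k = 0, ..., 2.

H_0 ≅ Z,  H_1 ≅ Z,  H_2 = 0.

Take the total order a < b < c < d < e on the vertex set. Then K (dimension 2) consists of the simplices:

  0-simplices (5): a, b, c, d, e
  1-simplices (10): ab, ac, ad, ae, bc, bd, be, cd, ce, de
  2-simplices (5): abc, abe, acd, bde, cde

so the chain groups are C_0 ≅ Z^5, C_1 ≅ Z^10, C_2 ≅ Z^5.

The boundary map ∂_1: C_1 → C_0 is given by ∂[p,q] = [q] − [p]. For instance
  ∂be = e − b.
The 5×10 boundary matrix has rank 4 and Smith normal form diag(1,1,1,1).

The boundary map ∂_2: C_2 → C_1 maps a triangle to the signed sum of its edges. For instance
  ∂bde = de − be + bd,
  ∂cde = de − ce + cd.
This gives a 10×5 integer matrix of rank 5; reducing to Smith normal form yields diagonal entries (1,1,1,1,1).

Reading off H_k = ker ∂_k / im ∂_{k+1}:

  H_0: rank C_0 − rank ∂_1 = 5 − 4 = 1, and the invariant factors of ∂_1 are all 1, so H_0 = Z.
  H_1: rank ker ∂_1 − rank ∂_2 = (10 − 4) − 5 = 1, and the invariant factors of ∂_2 are all 1, so H_1 = Z.
  H_2: rank ker ∂_2 − rank ∂_3 = (5 − 5) − 0 = 0, and there is no ∂_3, so H_2 = 0.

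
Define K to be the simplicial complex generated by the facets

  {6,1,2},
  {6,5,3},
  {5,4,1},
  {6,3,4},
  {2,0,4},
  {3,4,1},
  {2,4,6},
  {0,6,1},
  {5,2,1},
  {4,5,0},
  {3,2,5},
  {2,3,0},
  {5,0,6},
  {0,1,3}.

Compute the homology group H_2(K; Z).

We work with the vertex ordering 0 < 1 < 2 < 3 < 4 < 5 < 6. The simplices of K, each written with vertices in increasing order, are:

  0-simplices (7): [0], [1], [2], [3], [4], [5], [6]
  1-simplices (21): [0,1], [0,2], [0,3], [0,4], [0,5], [0,6], [1,2], [1,3], [1,4], [1,5], [1,6], [2,3], [2,4], [2,5], [2,6], [3,4], [3,5], [3,6], [4,5], [4,6], [5,6]
  2-simplices (14): [0,1,3], [0,1,6], [0,2,3], [0,2,4], [0,4,5], [0,5,6], [1,2,5], [1,2,6], [1,3,4], [1,4,5], [2,3,5], [2,4,6], [3,4,6], [3,5,6]

Hence C_0 ≅ Z^7, C_1 ≅ Z^21, C_2 ≅ Z^14.

∂_1: C_1 → C_0 maps an edge to its endpoints' difference, ∂[p,q] = q − p. For instance
  ∂[2,6] = [6] − [2].
As a 7×21 matrix over Z this has rank 6, with invariant factors (1,1,1,1,1,1).

Boundary ∂_2: C_2 → C_1 sends each 2-simplex [p,q,r] to [q,r] − [p,r] + [p,q]. For instance
  ∂[0,2,3] = [2,3] − [0,3] + [0,2],
  ∂[1,4,5] = [4,5] − [1,5] + [1,4].
As a 21×14 matrix over Z this has rank 13, with invariant factors (1,1,1,1,1,1,1,1,1,1,1,1,1).

Reading off H_k = ker ∂_k / im ∂_{k+1}:

  H_2: rank ker ∂_2 − rank ∂_3 = (14 − 13) − 0 = 1, and there is no ∂_3, so H_2 ≅ Z.

(K is a triangulation of the torus T^2.)

H_2 ≅ Z.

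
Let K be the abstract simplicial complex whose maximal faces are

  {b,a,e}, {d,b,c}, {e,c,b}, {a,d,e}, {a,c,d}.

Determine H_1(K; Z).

H_1 ≅ Z.

Order the vertices as a < b < c < d < e. Listing each simplex with vertices in this order, K has dimension 2 with simplices:

  0-simplices (5): a, b, c, d, e
  1-simplices (10): ab, ac, ad, ae, bc, bd, be, cd, ce, de
  2-simplices (5): abe, acd, ade, bcd, bce

Hence C_0 ≅ Z^5, C_1 ≅ Z^10, C_2 ≅ Z^5.

The boundary map ∂_1: C_1 → C_0 is given by ∂[p,q] = [q] − [p].
The 5×10 boundary matrix has rank 4 and Smith normal form diag(1,1,1,1).

The boundary map ∂_2: C_2 → C_1 sends each 2-simplex [p,q,r] to [q,r] − [p,r] + [p,q]. For instance
  ∂bcd = cd − bd + bc,
  ∂acd = cd − ad + ac.
The 10×5 boundary matrix has rank 5 and Smith normal form diag(1,1,1,1,1).

Now H_k = ker ∂_k / im ∂_{k+1}, so:

  H_1: rank ker ∂_1 − rank ∂_2 = (10 − 4) − 5 = 1, and the invariant factors of ∂_2 are all 1, so H_1 = Z.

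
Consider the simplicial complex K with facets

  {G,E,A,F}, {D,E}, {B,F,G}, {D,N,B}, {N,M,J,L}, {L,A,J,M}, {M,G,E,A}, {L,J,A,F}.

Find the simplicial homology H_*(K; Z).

H_0 ≅ Z,  H_1 ≅ Z^2,  H_2 = 0,  H_3 = 0.

We work with the vertex ordering A < B < D < E < F < G < J < L < M < N. The simplices of K, each written with vertices in increasing order, are:

  0-simplices (10): A, B, D, E, F, G, J, L, M, N
  1-simplices (25): AE, AF, AG, AJ, AL, AM, BD, BF, BG, BN, DE, DN, EF, EG, EM, FG, FJ, FL, GM, JL, JM, JN, LM, LN, MN
  2-simplices (19): AEF, AEG, AEM, AFG, AFJ, AFL, AGM, AJL, AJM, ALM, BDN, BFG, EFG, EGM, FJL, JLM, JLN, JMN, LMN
  3-simplices (5): AEFG, AEGM, AFJL, AJLM, JLMN

so the chain groups are C_0 ≅ Z^10, C_1 ≅ Z^25, C_2 ≅ Z^19, C_3 ≅ Z^5.

∂_1: C_1 → C_0 is given by ∂[p,q] = [q] − [p].
This gives a 10×25 integer matrix of rank 9; reducing to Smith normal form yields diagonal entries (1,1,1,1,1,1,1,1,1).

The boundary map ∂_2: C_2 → C_1 maps a triangle to the signed sum of its edges. For instance
  ∂FJL = JL − FL + FJ,
  ∂JMN = MN − JN + JM.
As a 25×19 matrix over Z this has rank 14, with invariant factors (1,1,1,1,1,1,1,1,1,1,1,1,1,1).

The boundary map ∂_3: C_3 → C_2 sends each 3-simplex σ to the alternating sum Σ_i (−1)^i (σ with its i-th vertex removed). For instance
  ∂JLMN = LMN − JMN + JLN − JLM,
  ∂AFJL = FJL − AJL + AFL − AFJ.
The 19×5 boundary matrix has rank 5 and Smith normal form diag(1,1,1,1,1).

From H_k ≅ ker(∂_k) / im(∂_{k+1}) we obtain:

  H_0: rank C_0 − rank ∂_1 = 10 − 9 = 1, and the invariant factors of ∂_1 are all 1, so H_0 = Z.
  H_1: rank ker ∂_1 − rank ∂_2 = (25 − 9) − 14 = 2, and the invariant factors of ∂_2 are all 1, so H_1 = Z^2.
  H_2: rank ker ∂_2 − rank ∂_3 = (19 − 14) − 5 = 0, and the invariant factors of ∂_3 are all 1, so H_2 = 0.
  H_3: rank ker ∂_3 − rank ∂_4 = (5 − 5) − 0 = 0, and there is no ∂_4, so H_3 = 0.

As a check, the Euler characteristic is 10 − 25 + 19 − 5 = -1, which agrees with 1 − 2 + 0 − 0 = -1.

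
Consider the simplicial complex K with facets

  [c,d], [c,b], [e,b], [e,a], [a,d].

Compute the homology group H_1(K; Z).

H_1 = Z.

Fix the vertex order a < b < c < d < e and write every simplex with vertices in increasing order. Then dim K = 1 and the simplices of K are:

  0-simplices (5): a, b, c, d, e
  1-simplices (5): ad, ae, bc, be, cd

Hence C_0 ≅ Z^5, C_1 ≅ Z^5.

The boundary map ∂_1: C_1 → C_0 is given by ∂[p,q] = [q] − [p].
The 5×5 boundary matrix has rank 4 and Smith normal form diag(1,1,1,1).

Computing H_k = (kernel of ∂_k) / (image of ∂_{k+1}):

  H_1: rank ker ∂_1 − rank ∂_2 = (5 − 4) − 0 = 1, and there is no ∂_2, so H_1 = Z.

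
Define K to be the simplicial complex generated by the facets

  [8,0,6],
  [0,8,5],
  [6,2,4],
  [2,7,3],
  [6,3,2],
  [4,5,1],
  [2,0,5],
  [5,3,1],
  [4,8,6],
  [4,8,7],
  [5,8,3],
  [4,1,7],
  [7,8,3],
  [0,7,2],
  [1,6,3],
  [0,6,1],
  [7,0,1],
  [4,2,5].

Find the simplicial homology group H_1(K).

H_1 = Z^2.

K has 9 vertices, 27 edges, 18 triangles.
rank ∂_1 = 8, rank ∂_2 = 17 ⇒ b_1 = 27 − 8 − 17 = 2; all invariant factors of ∂_2 are 1 so no torsion. So H_1 = Z^2.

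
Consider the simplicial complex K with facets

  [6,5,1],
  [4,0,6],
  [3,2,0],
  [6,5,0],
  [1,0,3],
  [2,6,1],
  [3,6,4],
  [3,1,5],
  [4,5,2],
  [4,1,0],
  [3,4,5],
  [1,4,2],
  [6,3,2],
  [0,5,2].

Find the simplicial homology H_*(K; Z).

H_0 = Z,  H_1 = Z^2,  H_2 = Z.

K has 7 vertices, 21 edges, 14 triangles.
rank ∂_0 = 0, rank ∂_1 = 6 ⇒ b_0 = 7 − 0 − 6 = 1; all invariant factors of ∂_1 are 1 so no torsion. So H_0 = Z.
rank ∂_1 = 6, rank ∂_2 = 13 ⇒ b_1 = 21 − 6 − 13 = 2; all invariant factors of ∂_2 are 1 so no torsion. So H_1 = Z^2.
rank ∂_2 = 13, rank ∂_3 = 0 ⇒ b_2 = 14 − 13 − 0 = 1. So H_2 = Z.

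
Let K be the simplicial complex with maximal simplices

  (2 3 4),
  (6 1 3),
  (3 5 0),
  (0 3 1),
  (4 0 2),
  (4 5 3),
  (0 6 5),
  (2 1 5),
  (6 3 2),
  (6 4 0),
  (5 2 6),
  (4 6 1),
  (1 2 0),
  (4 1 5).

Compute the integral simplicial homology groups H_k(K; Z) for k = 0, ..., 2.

H_0 = Z,  H_1 = Z^2,  H_2 = Z.

We work with the vertex ordering 0 < 1 < 2 < 3 < 4 < 5 < 6. The simplices of K, each written with vertices in increasing order, are:

  0-simplices (7): [0], [1], [2], [3], [4], [5], [6]
  1-simplices (21): [0,1], [0,2], [0,3], [0,4], [0,5], [0,6], [1,2], [1,3], [1,4], [1,5], [1,6], [2,3], [2,4], [2,5], [2,6], [3,4], [3,5], [3,6], [4,5], [4,6], [5,6]
  2-simplices (14): [0,1,2], [0,1,3], [0,2,4], [0,3,5], [0,4,6], [0,5,6], [1,2,5], [1,3,6], [1,4,5], [1,4,6], [2,3,4], [2,3,6], [2,5,6], [3,4,5]

so the chain groups are C_0 ≅ Z^7, C_1 ≅ Z^21, C_2 ≅ Z^14.

The boundary map ∂_1: C_1 → C_0 maps an edge to its endpoints' difference, ∂[p,q] = q − p. For instance
  ∂[5,6] = [6] − [5].
The 7×21 boundary matrix has rank 6 and Smith normal form diag(1,1,1,1,1,1).

∂_2: C_2 → C_1 maps a triangle to the signed sum of its edges. For instance
  ∂[0,1,3] = [1,3] − [0,3] + [0,1],
  ∂[1,3,6] = [3,6] − [1,6] + [1,3].
The resulting 21×14 matrix has rank 13, and its Smith normal form has invariant factors (1,1,1,1,1,1,1,1,1,1,1,1,1).

Reading off H_k = ker ∂_k / im ∂_{k+1}:

  H_0: rank C_0 − rank ∂_1 = 7 − 6 = 1, and the invariant factors of ∂_1 are all 1, so H_0 = Z.
  H_1: rank ker ∂_1 − rank ∂_2 = (21 − 6) − 13 = 2, and the invariant factors of ∂_2 are all 1, so H_1 = Z^2.
  H_2: rank ker ∂_2 − rank ∂_3 = (14 − 13) − 0 = 1, and there is no ∂_3, so H_2 = Z.

As a check, the Euler characteristic is 7 − 21 + 14 = 0, which agrees with 1 − 2 + 1 = 0.
(K is a triangulation of the torus T^2.)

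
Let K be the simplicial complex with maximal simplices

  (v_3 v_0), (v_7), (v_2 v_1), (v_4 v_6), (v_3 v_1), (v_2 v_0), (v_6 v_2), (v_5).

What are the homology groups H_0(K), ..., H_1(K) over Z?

H_0 = Z^3,  H_1 = Z.

Fix the vertex order v_0 < v_1 < v_2 < v_3 < v_4 < v_5 < v_6 < v_7 and write every simplex with vertices in increasing order. Then dim K = 1 and the simplices of K are:

  0-simplices (8): [v_0], [v_1], [v_2], [v_3], [v_4], [v_5], [v_6], [v_7]
  1-simplices (6): [v_0,v_2], [v_0,v_3], [v_1,v_2], [v_1,v_3], [v_2,v_6], [v_4,v_6]

Hence C_0 ≅ Z^8, C_1 ≅ Z^6.

Boundary ∂_1: C_1 → C_0 sends each edge [p,q] (with p < q) to q − p.
The 8×6 boundary matrix has rank 5 and Smith normal form diag(1,1,1,1,1).

Reading off H_k = ker ∂_k / im ∂_{k+1}:

  H_0: rank C_0 − rank ∂_1 = 8 − 5 = 3, and the invariant factors of ∂_1 are all 1, so H_0 ≅ Z^3.
  H_1: rank ker ∂_1 − rank ∂_2 = (6 − 5) − 0 = 1, and there is no ∂_2, so H_1 ≅ Z.

As a check, the Euler characteristic is 8 − 6 = 2, which agrees with 3 − 1 = 2.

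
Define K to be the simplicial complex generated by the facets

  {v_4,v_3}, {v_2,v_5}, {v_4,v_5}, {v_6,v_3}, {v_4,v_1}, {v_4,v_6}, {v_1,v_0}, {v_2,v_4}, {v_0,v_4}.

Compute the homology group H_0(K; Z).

H_0 = Z.

Fix the vertex order v_0 < v_1 < v_2 < v_3 < v_4 < v_5 < v_6 and write every simplex with vertices in increasing order. Then dim K = 1 and the simplices of K are:

  0-simplices (7): [v_0], [v_1], [v_2], [v_3], [v_4], [v_5], [v_6]
  1-simplices (9): [v_0,v_1], [v_0,v_4], [v_1,v_4], [v_2,v_4], [v_2,v_5], [v_3,v_4], [v_3,v_6], [v_4,v_5], [v_4,v_6]

Hence C_0 ≅ Z^7, C_1 ≅ Z^9.

The boundary map ∂_1: C_1 → C_0 maps an edge to its endpoints' difference, ∂[p,q] = q − p. For instance
  ∂[v_1,v_4] = [v_4] − [v_1].
The 7×9 boundary matrix has rank 6 and Smith normal form diag(1,1,1,1,1,1).

Computing H_k = (kernel of ∂_k) / (image of ∂_{k+1}):

  H_0: rank C_0 − rank ∂_1 = 7 − 6 = 1, and the invariant factors of ∂_1 are all 1, so H_0 = Z.

(K is a triangulation of a wedge of 3 circles.)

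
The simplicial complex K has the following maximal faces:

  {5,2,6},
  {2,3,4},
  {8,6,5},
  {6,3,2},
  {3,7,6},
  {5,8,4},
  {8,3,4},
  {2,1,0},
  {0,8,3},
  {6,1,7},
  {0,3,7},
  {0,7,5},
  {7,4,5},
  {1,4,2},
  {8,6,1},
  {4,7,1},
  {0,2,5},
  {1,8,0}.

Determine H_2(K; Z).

H_2 = Z.

We work with the vertex ordering 0 < 1 < 2 < 3 < 4 < 5 < 6 < 7 < 8. The simplices of K, each written with vertices in increasing order, are:

  0-simplices (9): [0], [1], [2], [3], [4], [5], [6], [7], [8]
  1-simplices (27): (27 of them)
  2-simplices (18): [0,1,2], [0,1,8], [0,2,5], [0,3,7], [0,3,8], [0,5,7], [1,2,4], [1,4,7], [1,6,7], [1,6,8], [2,3,4], [2,3,6], [2,5,6], [3,4,8], [3,6,7], [4,5,7], [4,5,8], [5,6,8]

Hence C_0 ≅ Z^9, C_1 ≅ Z^27, C_2 ≅ Z^18.

∂_1: C_1 → C_0 is given by ∂[p,q] = [q] − [p]. For instance
  ∂[4,7] = [7] − [4].
The 9×27 boundary matrix has rank 8 and Smith normal form diag(1,1,1,1,1,1,1,1).

Boundary ∂_2: C_2 → C_1 sends each 2-simplex [p,q,r] to [q,r] − [p,r] + [p,q]. For instance
  ∂[2,3,4] = [3,4] − [2,4] + [2,3],
  ∂[0,3,7] = [3,7] − [0,7] + [0,3].
The 27×18 boundary matrix has rank 17 and Smith normal form diag(1,1,1,1,1,1,1,1,1,1,1,1,1,1,1,1,1).

Reading off H_k = ker ∂_k / im ∂_{k+1}:

  H_2: rank ker ∂_2 − rank ∂_3 = (18 − 17) − 0 = 1, and there is no ∂_3, so H_2 ≅ Z.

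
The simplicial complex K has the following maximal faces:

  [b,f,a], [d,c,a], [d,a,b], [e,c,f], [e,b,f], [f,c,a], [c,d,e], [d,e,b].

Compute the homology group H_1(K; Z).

H_1 ≅ 0.

Order the vertices as a < b < c < d < e < f. Listing each simplex with vertices in this order, K has dimension 2 with simplices:

  0-simplices (6): a, b, c, d, e, f
  1-simplices (12): ab, ac, ad, af, bd, be, bf, cd, ce, cf, de, ef
  2-simplices (8): abd, abf, acd, acf, bde, bef, cde, cef

Hence C_0 ≅ Z^6, C_1 ≅ Z^12, C_2 ≅ Z^8.

Boundary ∂_1: C_1 → C_0 is given by ∂[p,q] = [q] − [p]. For instance
  ∂af = f − a.
The 6×12 boundary matrix has rank 5 and Smith normal form diag(1,1,1,1,1).

∂_2: C_2 → C_1 acts by ∂[p,q,r] = [q,r] − [p,r] + [p,q]. For instance
  ∂abd = bd − ad + ab,
  ∂acd = cd − ad + ac.
As a 12×8 matrix over Z this has rank 7, with invariant factors (1,1,1,1,1,1,1).

Computing H_k = (kernel of ∂_k) / (image of ∂_{k+1}):

  H_1: rank ker ∂_1 − rank ∂_2 = (12 − 5) − 7 = 0, and the invariant factors of ∂_2 are all 1, so H_1 = 0.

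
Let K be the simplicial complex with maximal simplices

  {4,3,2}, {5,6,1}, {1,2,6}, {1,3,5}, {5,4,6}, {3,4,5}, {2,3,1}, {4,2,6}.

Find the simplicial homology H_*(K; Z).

H_0 ≅ Z,  H_1 = 0,  H_2 ≅ Z.

Order the vertices as 1 < 2 < 3 < 4 < 5 < 6. Listing each simplex with vertices in this order, K has dimension 2 with simplices:

  0-simplices (6): [1], [2], [3], [4], [5], [6]
  1-simplices (12): [1,2], [1,3], [1,5], [1,6], [2,3], [2,4], [2,6], [3,4], [3,5], [4,5], [4,6], [5,6]
  2-simplices (8): [1,2,3], [1,2,6], [1,3,5], [1,5,6], [2,3,4], [2,4,6], [3,4,5], [4,5,6]

giving chain groups C_0 ≅ Z^6, C_1 ≅ Z^12, C_2 ≅ Z^8.

The boundary map ∂_1: C_1 → C_0 maps an edge to its endpoints' difference, ∂[p,q] = q − p.
The 6×12 boundary matrix has rank 5 and Smith normal form diag(1,1,1,1,1).

The boundary map ∂_2: C_2 → C_1 maps a triangle to the signed sum of its edges. For instance
  ∂[2,4,6] = [4,6] − [2,6] + [2,4],
  ∂[1,3,5] = [3,5] − [1,5] + [1,3].
The resulting 12×8 matrix has rank 7, and its Smith normal form has invariant factors (1,1,1,1,1,1,1).

Computing H_k = (kernel of ∂_k) / (image of ∂_{k+1}):

  H_0: rank C_0 − rank ∂_1 = 6 − 5 = 1, and the invariant factors of ∂_1 are all 1, so H_0 = Z.
  H_1: rank ker ∂_1 − rank ∂_2 = (12 − 5) − 7 = 0, and the invariant factors of ∂_2 are all 1, so H_1 = 0.
  H_2: rank ker ∂_2 − rank ∂_3 = (8 − 7) − 0 = 1, and there is no ∂_3, so H_2 = Z.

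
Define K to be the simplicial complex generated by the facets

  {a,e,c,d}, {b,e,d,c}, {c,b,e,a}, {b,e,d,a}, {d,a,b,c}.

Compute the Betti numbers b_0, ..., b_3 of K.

Take the total order a < b < c < d < e on the vertex set. Then K (dimension 3) consists of the simplices:

  0-simplices (5): a, b, c, d, e
  1-simplices (10): ab, ac, ad, ae, bc, bd, be, cd, ce, de
  2-simplices (10): abc, abd, abe, acd, ace, ade, bcd, bce, bde, cde
  3-simplices (5): abcd, abce, abde, acde, bcde

so the chain groups are C_0 ≅ Z^5, C_1 ≅ Z^10, C_2 ≅ Z^10, C_3 ≅ Z^5.

The boundary map ∂_1: C_1 → C_0 sends each edge [p,q] (with p < q) to q − p. For instance
  ∂ab = b − a.
The 5×10 boundary matrix has rank 4 and Smith normal form diag(1,1,1,1).

The boundary map ∂_2: C_2 → C_1 maps a triangle to the signed sum of its edges. For instance
  ∂bce = ce − be + bc,
  ∂abe = be − ae + ab.
As a 10×10 matrix over Z this has rank 6, with invariant factors (1,1,1,1,1,1).

The boundary map ∂_3: C_3 → C_2 sends each 3-simplex σ to the alternating sum Σ_i (−1)^i (σ with its i-th vertex removed). For instance
  ∂abce = bce − ace + abe − abc,
  ∂abcd = bcd − acd + abd − abc.
As a 10×5 matrix over Z this has rank 4, with invariant factors (1,1,1,1).

From H_k ≅ ker(∂_k) / im(∂_{k+1}) we obtain:

  H_0: rank C_0 − rank ∂_1 = 5 − 4 = 1, and the invariant factors of ∂_1 are all 1, so H_0 ≅ Z.
  H_1: rank ker ∂_1 − rank ∂_2 = (10 − 4) − 6 = 0, and the invariant factors of ∂_2 are all 1, so H_1 ≅ 0.
  H_2: rank ker ∂_2 − rank ∂_3 = (10 − 6) − 4 = 0, and the invariant factors of ∂_3 are all 1, so H_2 ≅ 0.
  H_3: rank ker ∂_3 − rank ∂_4 = (5 − 4) − 0 = 1, and there is no ∂_4, so H_3 ≅ Z.

(K is a triangulation of the 3-sphere S^3.)

Hence the Betti numbers are b_0 = 1, b_1 = 0, b_2 = 0, b_3 = 1.

b_0 = 1, b_1 = 0, b_2 = 0, b_3 = 1.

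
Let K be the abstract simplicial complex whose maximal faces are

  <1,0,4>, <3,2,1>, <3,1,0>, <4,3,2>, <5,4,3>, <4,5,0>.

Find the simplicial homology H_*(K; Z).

Fix the vertex order 0 < 1 < 2 < 3 < 4 < 5 and write every simplex with vertices in increasing order. Then dim K = 2 and the simplices of K are:

  0-simplices (6): [0], [1], [2], [3], [4], [5]
  1-simplices (12): [0,1], [0,3], [0,4], [0,5], [1,2], [1,3], [1,4], [2,3], [2,4], [3,4], [3,5], [4,5]
  2-simplices (6): [0,1,3], [0,1,4], [0,4,5], [1,2,3], [2,3,4], [3,4,5]

so the chain groups are C_0 ≅ Z^6, C_1 ≅ Z^12, C_2 ≅ Z^6.

∂_1: C_1 → C_0 sends each edge [p,q] (with p < q) to q − p. For instance
  ∂[2,3] = [3] − [2].
The resulting 6×12 matrix has rank 5, and its Smith normal form has invariant factors (1,1,1,1,1).

∂_2: C_2 → C_1 acts by ∂[p,q,r] = [q,r] − [p,r] + [p,q]. For instance
  ∂[0,4,5] = [4,5] − [0,5] + [0,4],
  ∂[3,4,5] = [4,5] − [3,5] + [3,4].
As a 12×6 matrix over Z this has rank 6, with invariant factors (1,1,1,1,1,1).

Now H_k = ker ∂_k / im ∂_{k+1}, so:

  H_0: rank C_0 − rank ∂_1 = 6 − 5 = 1, and the invariant factors of ∂_1 are all 1, so H_0 = Z.
  H_1: rank ker ∂_1 − rank ∂_2 = (12 − 5) − 6 = 1, and the invariant factors of ∂_2 are all 1, so H_1 = Z.
  H_2: rank ker ∂_2 − rank ∂_3 = (6 − 6) − 0 = 0, and there is no ∂_3, so H_2 = 0.

H_0 = Z,  H_1 = Z,  H_2 = 0.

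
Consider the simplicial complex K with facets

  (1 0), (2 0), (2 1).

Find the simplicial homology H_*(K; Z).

H_0 ≅ Z,  H_1 ≅ Z.

Take the total order 0 < 1 < 2 on the vertex set. Then K (dimension 1) consists of the simplices:

  0-simplices (3): [0], [1], [2]
  1-simplices (3): [0,1], [0,2], [1,2]

so the chain groups are C_0 ≅ Z^3, C_1 ≅ Z^3.

The boundary map ∂_1: C_1 → C_0 sends each edge [p,q] (with p < q) to q − p.
The 3×3 boundary matrix has rank 2 and Smith normal form diag(1,1).

Computing H_k = (kernel of ∂_k) / (image of ∂_{k+1}):

  H_0: rank C_0 − rank ∂_1 = 3 − 2 = 1, and the invariant factors of ∂_1 are all 1, so H_0 ≅ Z.
  H_1: rank ker ∂_1 − rank ∂_2 = (3 − 2) − 0 = 1, and there is no ∂_2, so H_1 ≅ Z.

As a check, the Euler characteristic is 3 − 3 = 0, which agrees with 1 − 1 = 0.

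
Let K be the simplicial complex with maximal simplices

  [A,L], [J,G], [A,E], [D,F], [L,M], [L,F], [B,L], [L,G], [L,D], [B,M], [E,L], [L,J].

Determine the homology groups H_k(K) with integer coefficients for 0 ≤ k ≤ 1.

H_0 = Z,  H_1 = Z^4.

Take the total order A < B < D < E < F < G < J < L < M on the vertex set. Then K (dimension 1) consists of the simplices:

  0-simplices (9): A, B, D, E, F, G, J, L, M
  1-simplices (12): AE, AL, BL, BM, DF, DL, EL, FL, GJ, GL, JL, LM

giving chain groups C_0 ≅ Z^9, C_1 ≅ Z^12.

The boundary map ∂_1: C_1 → C_0 is given by ∂[p,q] = [q] − [p]. For instance
  ∂EL = L − E.
The 9×12 boundary matrix has rank 8 and Smith normal form diag(1,1,1,1,1,1,1,1).

From H_k ≅ ker(∂_k) / im(∂_{k+1}) we obtain:

  H_0: rank C_0 − rank ∂_1 = 9 − 8 = 1, and the invariant factors of ∂_1 are all 1, so H_0 ≅ Z.
  H_1: rank ker ∂_1 − rank ∂_2 = (12 − 8) − 0 = 4, and there is no ∂_2, so H_1 ≅ Z^4.

As a check, the Euler characteristic is 9 − 12 = -3, which agrees with 1 − 4 = -3.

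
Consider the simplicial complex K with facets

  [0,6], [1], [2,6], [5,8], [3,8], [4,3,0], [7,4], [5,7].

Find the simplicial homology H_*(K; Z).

Fix the vertex order 0 < 1 < 2 < 3 < 4 < 5 < 6 < 7 < 8 and write every simplex with vertices in increasing order. Then dim K = 2 and the simplices of K are:

  0-simplices (9): [0], [1], [2], [3], [4], [5], [6], [7], [8]
  1-simplices (9): [0,3], [0,4], [0,6], [2,6], [3,4], [3,8], [4,7], [5,7], [5,8]
  2-simplices (1): [0,3,4]

giving chain groups C_0 ≅ Z^9, C_1 ≅ Z^9, C_2 ≅ Z^1.

The boundary map ∂_1: C_1 → C_0 is given by ∂[p,q] = [q] − [p]. For instance
  ∂[0,4] = [4] − [0].
The 9×9 boundary matrix has rank 7 and Smith normal form diag(1,1,1,1,1,1,1).

Boundary ∂_2: C_2 → C_1 sends each 2-simplex [p,q,r] to [q,r] − [p,r] + [p,q]. For instance
  ∂[0,3,4] = [3,4] − [0,4] + [0,3].
This gives a 9×1 integer matrix of rank 1; reducing to Smith normal form yields diagonal entries (1).

From H_k ≅ ker(∂_k) / im(∂_{k+1}) we obtain:

  H_0: rank C_0 − rank ∂_1 = 9 − 7 = 2, and the invariant factors of ∂_1 are all 1, so H_0 = Z^2.
  H_1: rank ker ∂_1 − rank ∂_2 = (9 − 7) − 1 = 1, and the invariant factors of ∂_2 are all 1, so H_1 = Z.
  H_2: rank ker ∂_2 − rank ∂_3 = (1 − 1) − 0 = 0, and there is no ∂_3, so H_2 = 0.

As a check, the Euler characteristic is 9 − 9 + 1 = 1, which agrees with 2 − 1 + 0 = 1.

H_0 ≅ Z^2,  H_1 ≅ Z,  H_2 = 0.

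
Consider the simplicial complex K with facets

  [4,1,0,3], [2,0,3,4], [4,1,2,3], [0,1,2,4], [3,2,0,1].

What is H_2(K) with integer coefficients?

Order the vertices as 0 < 1 < 2 < 3 < 4. Listing each simplex with vertices in this order, K has dimension 3 with simplices:

  0-simplices (5): [0], [1], [2], [3], [4]
  1-simplices (10): [0,1], [0,2], [0,3], [0,4], [1,2], [1,3], [1,4], [2,3], [2,4], [3,4]
  2-simplices (10): [0,1,2], [0,1,3], [0,1,4], [0,2,3], [0,2,4], [0,3,4], [1,2,3], [1,2,4], [1,3,4], [2,3,4]
  3-simplices (5): [0,1,2,3], [0,1,2,4], [0,1,3,4], [0,2,3,4], [1,2,3,4]

giving chain groups C_0 ≅ Z^5, C_1 ≅ Z^10, C_2 ≅ Z^10, C_3 ≅ Z^5.

Boundary ∂_1: C_1 → C_0 maps an edge to its endpoints' difference, ∂[p,q] = q − p.
The resulting 5×10 matrix has rank 4, and its Smith normal form has invariant factors (1,1,1,1).

The boundary map ∂_2: C_2 → C_1 acts by ∂[p,q,r] = [q,r] − [p,r] + [p,q]. For instance
  ∂[0,2,3] = [2,3] − [0,3] + [0,2],
  ∂[1,3,4] = [3,4] − [1,4] + [1,3].
The resulting 10×10 matrix has rank 6, and its Smith normal form has invariant factors (1,1,1,1,1,1).

The boundary map ∂_3: C_3 → C_2 sends each 3-simplex σ to the alternating sum Σ_i (−1)^i (σ with its i-th vertex removed). For instance
  ∂[0,2,3,4] = [2,3,4] − [0,3,4] + [0,2,4] − [0,2,3],
  ∂[1,2,3,4] = [2,3,4] − [1,3,4] + [1,2,4] − [1,2,3].
As a 10×5 matrix over Z this has rank 4, with invariant factors (1,1,1,1).

From H_k ≅ ker(∂_k) / im(∂_{k+1}) we obtain:

  H_2: rank ker ∂_2 − rank ∂_3 = (10 − 6) − 4 = 0, and the invariant factors of ∂_3 are all 1, so H_2 ≅ 0.

H_2 ≅ 0.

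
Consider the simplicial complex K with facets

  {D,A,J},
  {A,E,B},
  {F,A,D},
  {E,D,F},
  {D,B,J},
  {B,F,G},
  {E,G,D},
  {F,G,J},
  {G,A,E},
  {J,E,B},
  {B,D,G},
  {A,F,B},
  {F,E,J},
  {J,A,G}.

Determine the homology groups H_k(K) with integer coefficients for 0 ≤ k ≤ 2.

We work with the vertex ordering A < B < D < E < F < G < J. The simplices of K, each written with vertices in increasing order, are:

  0-simplices (7): A, B, D, E, F, G, J
  1-simplices (21): AB, AD, AE, AF, AG, AJ, BD, BE, BF, BG, BJ, DE, DF, DG, DJ, EF, EG, EJ, FG, FJ, GJ
  2-simplices (14): ABE, ABF, ADF, ADJ, AEG, AGJ, BDG, BDJ, BEJ, BFG, DEF, DEG, EFJ, FGJ

Hence C_0 ≅ Z^7, C_1 ≅ Z^21, C_2 ≅ Z^14.

The boundary map ∂_1: C_1 → C_0 sends each edge [p,q] (with p < q) to q − p.
As a 7×21 matrix over Z this has rank 6, with invariant factors (1,1,1,1,1,1).

Boundary ∂_2: C_2 → C_1 acts by ∂[p,q,r] = [q,r] − [p,r] + [p,q]. For instance
  ∂AEG = EG − AG + AE,
  ∂EFJ = FJ − EJ + EF.
The resulting 21×14 matrix has rank 13, and its Smith normal form has invariant factors (1,1,1,1,1,1,1,1,1,1,1,1,1).

Computing H_k = (kernel of ∂_k) / (image of ∂_{k+1}):

  H_0: rank C_0 − rank ∂_1 = 7 − 6 = 1, and the invariant factors of ∂_1 are all 1, so H_0 ≅ Z.
  H_1: rank ker ∂_1 − rank ∂_2 = (21 − 6) − 13 = 2, and the invariant factors of ∂_2 are all 1, so H_1 ≅ Z^2.
  H_2: rank ker ∂_2 − rank ∂_3 = (14 − 13) − 0 = 1, and there is no ∂_3, so H_2 ≅ Z.

As a check, the Euler characteristic is 7 − 21 + 14 = 0, which agrees with 1 − 2 + 1 = 0.

H_0 ≅ Z,  H_1 ≅ Z^2,  H_2 ≅ Z.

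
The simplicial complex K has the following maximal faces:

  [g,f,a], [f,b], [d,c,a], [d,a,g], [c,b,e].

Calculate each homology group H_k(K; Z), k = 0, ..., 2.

H_0 = Z,  H_1 = Z,  H_2 = 0.

Fix the vertex order a < b < c < d < e < f < g and write every simplex with vertices in increasing order. Then dim K = 2 and the simplices of K are:

  0-simplices (7): a, b, c, d, e, f, g
  1-simplices (11): ac, ad, af, ag, bc, be, bf, cd, ce, dg, fg
  2-simplices (4): acd, adg, afg, bce

giving chain groups C_0 ≅ Z^7, C_1 ≅ Z^11, C_2 ≅ Z^4.

∂_1: C_1 → C_0 maps an edge to its endpoints' difference, ∂[p,q] = q − p. For instance
  ∂ag = g − a.
The 7×11 boundary matrix has rank 6 and Smith normal form diag(1,1,1,1,1,1).

Boundary ∂_2: C_2 → C_1 maps a triangle to the signed sum of its edges. For instance
  ∂acd = cd − ad + ac,
  ∂afg = fg − ag + af.
The resulting 11×4 matrix has rank 4, and its Smith normal form has invariant factors (1,1,1,1).

Computing H_k = (kernel of ∂_k) / (image of ∂_{k+1}):

  H_0: rank C_0 − rank ∂_1 = 7 − 6 = 1, and the invariant factors of ∂_1 are all 1, so H_0 ≅ Z.
  H_1: rank ker ∂_1 − rank ∂_2 = (11 − 6) − 4 = 1, and the invariant factors of ∂_2 are all 1, so H_1 ≅ Z.
  H_2: rank ker ∂_2 − rank ∂_3 = (4 − 4) − 0 = 0, and there is no ∂_3, so H_2 ≅ 0.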